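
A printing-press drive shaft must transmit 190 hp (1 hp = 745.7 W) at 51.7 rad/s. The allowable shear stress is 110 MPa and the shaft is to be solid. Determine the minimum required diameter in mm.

ω = 51.7 rad/s, so T = P/ω = 190×745.7 / 51.70 = 2740 N·m.
For a solid shaft τ_max = 16T/(πd³), so d = (16T/(π τ_allow))^(1/3) = (16·2740/(π·1.10×10^8))^(1/3) = 0.05025 m.

50.2 mm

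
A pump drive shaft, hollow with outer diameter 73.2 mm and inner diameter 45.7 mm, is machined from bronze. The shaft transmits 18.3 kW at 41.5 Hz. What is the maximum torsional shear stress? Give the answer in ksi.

0.156 ksi

ω = 2π·41.5 = 260.8 rad/s, so T = P/ω = 18.3×10³ / 260.8 = 70.18 N·m.
J = π(d_o⁴ − d_i⁴)/32 = π(0.0732⁴ − 0.0457⁴)/32 = 2.390×10^-6 m⁴.
τ_max = T·r/J = 70.18 × 0.0366 / 2.390×10^-6 = 1.075×10^6 Pa.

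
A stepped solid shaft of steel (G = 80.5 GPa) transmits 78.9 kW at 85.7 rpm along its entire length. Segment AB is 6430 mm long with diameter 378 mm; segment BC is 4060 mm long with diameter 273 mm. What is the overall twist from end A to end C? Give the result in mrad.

ω = 2π·85.7/60 = 8.974 rad/s, so T = P/ω = 78.9×10³ / 8.974 = 8792 N·m.
J_AB = π(0.378)⁴/32 = 2.00×10^-3 m⁴; J_BC = π(0.273)⁴/32 = 5.45×10^-4 m⁴.
θ = (T/G)·Σ L_i/J_i = (8792/80.5×10⁹)·(6.43/2.00×10^-3 + 4.06/5.45×10^-4) = 1.163×10^-3 rad.

1.16 mrad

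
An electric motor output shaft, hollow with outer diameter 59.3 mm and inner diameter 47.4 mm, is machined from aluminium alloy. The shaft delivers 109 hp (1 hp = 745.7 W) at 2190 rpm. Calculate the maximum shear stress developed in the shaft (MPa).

14.6 MPa

ω = 2π·2190/60 = 229.3 rad/s, so T = P/ω = 109×745.7 / 229.3 = 354.4 N·m.
J = π(d_o⁴ − d_i⁴)/32 = π(0.0593⁴ − 0.0474⁴)/32 = 7.184×10^-7 m⁴.
τ_max = T·r/J = 354.4 × 0.0296 / 7.184×10^-7 = 1.463×10^7 Pa.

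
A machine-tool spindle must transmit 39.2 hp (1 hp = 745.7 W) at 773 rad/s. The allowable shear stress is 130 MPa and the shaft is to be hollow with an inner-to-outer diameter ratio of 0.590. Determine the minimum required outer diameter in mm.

11.9 mm

ω = 773 rad/s, so T = P/ω = 39.2×745.7 / 773.0 = 37.82 N·m.
For a hollow shaft with d_i/d_o = 0.590: τ_max = 16T/(π d_o³ (1−k⁴)), so d_o = [16T/(π τ_allow (1−k⁴))]^(1/3) = [16·37.82/(π·1.30×10^8·0.8788)]^(1/3) = 0.01190 m.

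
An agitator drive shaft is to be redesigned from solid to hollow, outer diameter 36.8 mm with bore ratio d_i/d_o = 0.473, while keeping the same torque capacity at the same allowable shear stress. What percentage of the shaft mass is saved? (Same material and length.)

Equal τ_max and T ⇒ the solid shaft needs d_s³ = d_o³(1−k⁴), so d_s = 36.8·(1−0.473⁴)^(1/3) = 36.18 mm.
Area ratio A_h/A_s = d_o²(1−k²)/d_s² = (1−k²)/(1−k⁴)^(2/3) = 0.8033.
Mass saving = 1 − 0.8033 = 19.7 %.

19.7 %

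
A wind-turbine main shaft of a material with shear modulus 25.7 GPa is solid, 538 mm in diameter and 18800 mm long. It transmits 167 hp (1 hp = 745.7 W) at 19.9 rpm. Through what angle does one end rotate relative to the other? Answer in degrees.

0.305°

ω = 2π·19.9/60 = 2.084 rad/s, so T = P/ω = 167×745.7 / 2.084 = 59760 N·m.
J = πd⁴/32 = π(0.538)⁴/32 = 8.225×10^-3 m⁴.
θ = T·L/(G·J) = 59760 × 18.8 / (25.7×10⁹ × 8.225×10^-3) = 5.315×10^-3 rad.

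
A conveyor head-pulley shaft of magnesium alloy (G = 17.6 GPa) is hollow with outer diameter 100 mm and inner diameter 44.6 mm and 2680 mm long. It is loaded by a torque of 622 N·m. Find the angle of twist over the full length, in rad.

J = π(d_o⁴ − d_i⁴)/32 = π(0.100⁴ − 0.0446⁴)/32 = 9.429×10^-6 m⁴.
θ = T·L/(G·J) = 622.0 × 2.68 / (17.6×10⁹ × 9.429×10^-6) = 0.01004 rad.

0.0100 rad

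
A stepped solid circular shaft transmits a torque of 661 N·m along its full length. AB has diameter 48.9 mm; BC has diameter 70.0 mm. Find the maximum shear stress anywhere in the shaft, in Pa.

Under the same torque, τ_max = 16T/(πd³) is largest where d is smallest — segment AB (d = 48.9 mm).
τ_max = 16·661.0/(π·(0.0489)³) = 2.879×10^7 Pa.

2.88e7 Pa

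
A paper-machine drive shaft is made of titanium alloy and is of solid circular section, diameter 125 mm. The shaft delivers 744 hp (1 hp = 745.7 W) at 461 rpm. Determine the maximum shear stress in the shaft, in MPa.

ω = 2π·461/60 = 48.28 rad/s, so T = P/ω = 744×745.7 / 48.28 = 11490 N·m.
J = πd⁴/32 = π(0.125)⁴/32 = 2.397×10^-5 m⁴.
τ_max = T·r/J = 11490 × 0.0625 / 2.397×10^-5 = 2.997×10^7 Pa.

30.0 MPa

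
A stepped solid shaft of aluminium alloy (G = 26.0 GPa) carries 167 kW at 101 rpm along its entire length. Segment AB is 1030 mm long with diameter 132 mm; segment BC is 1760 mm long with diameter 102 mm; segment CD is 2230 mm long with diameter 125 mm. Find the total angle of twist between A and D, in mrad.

178 mrad

ω = 2π·101/60 = 10.58 rad/s, so T = P/ω = 167×10³ / 10.58 = 15790 N·m.
J_AB = π(0.132)⁴/32 = 2.98×10^-5 m⁴; J_BC = π(0.102)⁴/32 = 1.06×10^-5 m⁴; J_CD = π(0.125)⁴/32 = 2.40×10^-5 m⁴.
θ = (T/G)·Σ L_i/J_i = (15790/26.0×10⁹)·(1.03/2.98×10^-5 + 1.76/1.06×10^-5 + 2.23/2.40×10^-5) = 0.1781 rad.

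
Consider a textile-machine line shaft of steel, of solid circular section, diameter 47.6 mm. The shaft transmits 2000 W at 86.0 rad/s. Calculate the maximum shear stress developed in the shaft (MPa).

1.10 MPa

ω = 86.0 rad/s, so T = P/ω = 2000 / 86.00 = 23.26 N·m.
J = πd⁴/32 = π(0.0476)⁴/32 = 5.040×10^-7 m⁴.
τ_max = T·r/J = 23.26 × 0.0238 / 5.040×10^-7 = 1.098×10^6 Pa.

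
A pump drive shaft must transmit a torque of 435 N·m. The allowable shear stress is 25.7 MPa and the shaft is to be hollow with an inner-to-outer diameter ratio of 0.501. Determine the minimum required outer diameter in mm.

45.1 mm

For a hollow shaft with d_i/d_o = 0.501: τ_max = 16T/(π d_o³ (1−k⁴)), so d_o = [16T/(π τ_allow (1−k⁴))]^(1/3) = [16·435.0/(π·2.57×10^7·0.9370)]^(1/3) = 0.04514 m.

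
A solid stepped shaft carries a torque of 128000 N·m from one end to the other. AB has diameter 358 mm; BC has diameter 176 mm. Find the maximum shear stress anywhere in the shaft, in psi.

17300 psi

Under the same torque, τ_max = 16T/(πd³) is largest where d is smallest — segment BC (d = 176 mm).
τ_max = 16·128000/(π·(0.176)³) = 1.196×10^8 Pa.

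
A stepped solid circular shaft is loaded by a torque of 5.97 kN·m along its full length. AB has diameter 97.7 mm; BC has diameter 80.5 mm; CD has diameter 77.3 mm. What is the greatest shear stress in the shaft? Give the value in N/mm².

Under the same torque, τ_max = 16T/(πd³) is largest where d is smallest — segment CD (d = 77.3 mm).
τ_max = 16·5970/(π·(0.0773)³) = 6.583×10^7 Pa.

65.8 N/mm²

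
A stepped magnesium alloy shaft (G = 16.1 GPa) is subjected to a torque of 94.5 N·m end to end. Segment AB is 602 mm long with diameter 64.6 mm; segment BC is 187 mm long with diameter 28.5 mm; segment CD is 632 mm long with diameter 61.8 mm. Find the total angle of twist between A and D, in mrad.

J_AB = π(0.0646)⁴/32 = 1.71×10^-6 m⁴; J_BC = π(0.0285)⁴/32 = 6.48×10^-8 m⁴; J_CD = π(0.0618)⁴/32 = 1.43×10^-6 m⁴.
θ = (T/G)·Σ L_i/J_i = (94.50/16.1×10⁹)·(0.602/1.71×10^-6 + 0.187/6.48×10^-8 + 0.632/1.43×10^-6) = 0.02160 rad.

21.6 mrad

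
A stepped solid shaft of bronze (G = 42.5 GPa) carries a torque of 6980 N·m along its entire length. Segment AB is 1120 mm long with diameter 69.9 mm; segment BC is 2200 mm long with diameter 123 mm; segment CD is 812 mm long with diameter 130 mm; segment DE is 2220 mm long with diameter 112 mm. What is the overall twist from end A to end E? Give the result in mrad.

J_AB = π(0.0699)⁴/32 = 2.34×10^-6 m⁴; J_BC = π(0.123)⁴/32 = 2.25×10^-5 m⁴; J_CD = π(0.130)⁴/32 = 2.80×10^-5 m⁴; J_DE = π(0.112)⁴/32 = 1.54×10^-5 m⁴.
θ = (T/G)·Σ L_i/J_i = (6980/42.5×10⁹)·(1.12/2.34×10^-6 + 2.20/2.25×10^-5 + 0.812/2.80×10^-5 + 2.22/1.54×10^-5) = 0.1229 rad.

123 mrad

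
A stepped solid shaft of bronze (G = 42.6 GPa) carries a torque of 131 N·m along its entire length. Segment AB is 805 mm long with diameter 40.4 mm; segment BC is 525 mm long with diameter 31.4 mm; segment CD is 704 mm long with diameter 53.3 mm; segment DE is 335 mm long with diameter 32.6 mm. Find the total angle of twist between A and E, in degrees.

2.20°

J_AB = π(0.0404)⁴/32 = 2.62×10^-7 m⁴; J_BC = π(0.0314)⁴/32 = 9.54×10^-8 m⁴; J_CD = π(0.0533)⁴/32 = 7.92×10^-7 m⁴; J_DE = π(0.0326)⁴/32 = 1.11×10^-7 m⁴.
θ = (T/G)·Σ L_i/J_i = (131.0/42.6×10⁹)·(0.805/2.62×10^-7 + 0.525/9.54×10^-8 + 0.704/7.92×10^-7 + 0.335/1.11×10^-7) = 0.03840 rad.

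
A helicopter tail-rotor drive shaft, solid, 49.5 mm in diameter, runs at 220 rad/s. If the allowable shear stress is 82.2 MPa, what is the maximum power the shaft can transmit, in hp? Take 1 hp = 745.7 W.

J = πd⁴/32 = π(0.0495)⁴/32 = 5.894×10^-7 m⁴.
T_max = τ_allow·J/r = 8.22×10^7 × 5.894×10^-7 / 0.0248 = 1958 N·m.
ω = 220 rad/s, so P_max = T_max·ω = 4.307×10^5 W.

578 hp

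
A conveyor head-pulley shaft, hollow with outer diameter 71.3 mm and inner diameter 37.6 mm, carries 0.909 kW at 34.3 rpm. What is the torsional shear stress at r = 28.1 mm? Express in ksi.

0.441 ksi

ω = 2π·34.3/60 = 3.592 rad/s, so T = P/ω = 0.909×10³ / 3.592 = 253.1 N·m.
J = π(d_o⁴ − d_i⁴)/32 = π(0.0713⁴ − 0.0376⁴)/32 = 2.341×10^-6 m⁴.
Shear stress varies linearly with radius: τ = T·r/J = 253.1 × 0.0281 / 2.341×10^-6 = 3.038×10^6 Pa.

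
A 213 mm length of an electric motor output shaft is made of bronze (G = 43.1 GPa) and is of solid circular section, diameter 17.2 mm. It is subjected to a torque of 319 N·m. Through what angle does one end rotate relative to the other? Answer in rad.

J = πd⁴/32 = π(0.0172)⁴/32 = 8.592×10^-9 m⁴.
θ = T·L/(G·J) = 319.0 × 0.213 / (43.1×10⁹ × 8.592×10^-9) = 0.1835 rad.

0.183 rad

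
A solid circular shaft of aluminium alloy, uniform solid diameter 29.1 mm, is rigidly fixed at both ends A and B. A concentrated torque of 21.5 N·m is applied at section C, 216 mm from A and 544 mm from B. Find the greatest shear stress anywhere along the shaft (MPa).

With uniform GJ and both ends fixed, compatibility θ_AC = θ_CB gives T_A·a = T_B·b, together with T_A + T_B = T₀.
T_A = T₀·b/(a+b) = 21.50·544/760.0 = 15.39 N·m; T_B = 6.111 N·m.
τ in each portion: τ_AC = 3.18×10^6 Pa, τ_CB = 1.26×10^6 Pa; maximum is in AC.
τ_max = T_AC·r/J = 15.39·0.0146/7.04×10^-8 = 3.181×10^6 Pa.

3.18 MPa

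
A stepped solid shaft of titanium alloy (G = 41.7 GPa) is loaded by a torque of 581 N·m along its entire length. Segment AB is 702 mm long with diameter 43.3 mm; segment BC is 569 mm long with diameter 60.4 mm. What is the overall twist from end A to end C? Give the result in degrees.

J_AB = π(0.0433)⁴/32 = 3.45×10^-7 m⁴; J_BC = π(0.0604)⁴/32 = 1.31×10^-6 m⁴.
θ = (T/G)·Σ L_i/J_i = (581.0/41.7×10⁹)·(0.702/3.45×10^-7 + 0.569/1.31×10^-6) = 0.03441 rad.

1.97°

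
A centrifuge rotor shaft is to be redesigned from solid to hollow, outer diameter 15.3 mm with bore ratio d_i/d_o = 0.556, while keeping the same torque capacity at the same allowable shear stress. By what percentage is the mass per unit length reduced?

Equal τ_max and T ⇒ the solid shaft needs d_s³ = d_o³(1−k⁴), so d_s = 15.3·(1−0.556⁴)^(1/3) = 14.80 mm.
Area ratio A_h/A_s = d_o²(1−k²)/d_s² = (1−k²)/(1−k⁴)^(2/3) = 0.7387.
Mass saving = 1 − 0.7387 = 26.1 %.

26.1 %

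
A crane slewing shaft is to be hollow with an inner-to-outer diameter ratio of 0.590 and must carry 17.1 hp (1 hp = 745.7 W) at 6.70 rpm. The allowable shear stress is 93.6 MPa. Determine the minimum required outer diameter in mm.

104 mm

ω = 2π·6.70/60 = 0.7016 rad/s, so T = P/ω = 17.1×745.7 / 0.7016 = 18170 N·m.
For a hollow shaft with d_i/d_o = 0.590: τ_max = 16T/(π d_o³ (1−k⁴)), so d_o = [16T/(π τ_allow (1−k⁴))]^(1/3) = [16·18170/(π·9.36×10^7·0.8788)]^(1/3) = 0.1040 m.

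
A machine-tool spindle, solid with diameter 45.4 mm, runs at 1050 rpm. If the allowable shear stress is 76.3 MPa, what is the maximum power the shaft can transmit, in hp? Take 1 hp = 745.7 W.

J = πd⁴/32 = π(0.0454)⁴/32 = 4.171×10^-7 m⁴.
T_max = τ_allow·J/r = 7.63×10^7 × 4.171×10^-7 / 0.0227 = 1402 N·m.
ω = 2π·1050/60 = 110.0 rad/s, so P_max = T_max·ω = 1.541×10^5 W.

207 hp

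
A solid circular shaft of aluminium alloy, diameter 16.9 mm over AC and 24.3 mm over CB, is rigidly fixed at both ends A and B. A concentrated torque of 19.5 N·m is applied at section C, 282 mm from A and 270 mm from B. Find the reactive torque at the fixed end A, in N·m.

Compatibility: T_A·a/J_AC = T_B·b/J_CB with T_A + T_B = T₀.
J_AC = 8.01×10^-9 m⁴, J_CB = 3.42×10^-8 m⁴, so T_A = T₀·(J_AC/a)/((J_AC/a)+(J_CB/b)) = 3.569 N·m, T_B = 15.93 N·m.

3.57 N·m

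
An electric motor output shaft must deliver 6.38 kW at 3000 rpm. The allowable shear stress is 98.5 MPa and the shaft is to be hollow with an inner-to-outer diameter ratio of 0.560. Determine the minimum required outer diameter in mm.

10.5 mm

ω = 2π·3000/60 = 314.2 rad/s, so T = P/ω = 6.38×10³ / 314.2 = 20.31 N·m.
For a hollow shaft with d_i/d_o = 0.560: τ_max = 16T/(π d_o³ (1−k⁴)), so d_o = [16T/(π τ_allow (1−k⁴))]^(1/3) = [16·20.31/(π·9.85×10^7·0.9017)]^(1/3) = 0.01052 m.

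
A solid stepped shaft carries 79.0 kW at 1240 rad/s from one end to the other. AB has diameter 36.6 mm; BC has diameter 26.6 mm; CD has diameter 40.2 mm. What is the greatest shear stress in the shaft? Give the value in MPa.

ω = 1240 rad/s, so T = P/ω = 79.0×10³ / 1240 = 63.71 N·m.
Under the same torque, τ_max = 16T/(πd³) is largest where d is smallest — segment BC (d = 26.6 mm).
τ_max = 16·63.71/(π·(0.0266)³) = 1.724×10^7 Pa.

17.2 MPa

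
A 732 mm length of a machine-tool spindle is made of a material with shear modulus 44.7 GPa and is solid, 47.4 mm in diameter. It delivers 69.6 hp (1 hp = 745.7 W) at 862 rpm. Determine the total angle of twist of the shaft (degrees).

1.09°

ω = 2π·862/60 = 90.27 rad/s, so T = P/ω = 69.6×745.7 / 90.27 = 575.0 N·m.
J = πd⁴/32 = π(0.0474)⁴/32 = 4.956×10^-7 m⁴.
θ = T·L/(G·J) = 575.0 × 0.732 / (44.7×10⁹ × 4.956×10^-7) = 0.01900 rad.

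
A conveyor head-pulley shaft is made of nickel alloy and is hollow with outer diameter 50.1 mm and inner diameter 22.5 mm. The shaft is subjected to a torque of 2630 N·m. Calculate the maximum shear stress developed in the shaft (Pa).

J = π(d_o⁴ − d_i⁴)/32 = π(0.0501⁴ − 0.0225⁴)/32 = 5.934×10^-7 m⁴.
τ_max = T·r/J = 2630 × 0.0250 / 5.934×10^-7 = 1.110×10^8 Pa.

1.11e8 Pa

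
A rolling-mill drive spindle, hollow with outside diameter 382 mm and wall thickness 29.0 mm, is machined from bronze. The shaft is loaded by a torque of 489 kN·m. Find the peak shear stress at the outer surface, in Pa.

9.26e7 Pa

J = π(d_o⁴ − d_i⁴)/32 = π(0.382⁴ − 0.324⁴)/32 = 1.009×10^-3 m⁴.
τ_max = T·r/J = 489000 × 0.191 / 1.009×10^-3 = 9.260×10^7 Pa.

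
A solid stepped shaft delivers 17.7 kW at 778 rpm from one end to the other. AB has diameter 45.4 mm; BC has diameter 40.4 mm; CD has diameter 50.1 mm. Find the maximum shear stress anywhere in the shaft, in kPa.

16800 kPa

ω = 2π·778/60 = 81.47 rad/s, so T = P/ω = 17.7×10³ / 81.47 = 217.3 N·m.
Under the same torque, τ_max = 16T/(πd³) is largest where d is smallest — segment BC (d = 40.4 mm).
τ_max = 16·217.3/(π·(0.0404)³) = 1.678×10^7 Pa.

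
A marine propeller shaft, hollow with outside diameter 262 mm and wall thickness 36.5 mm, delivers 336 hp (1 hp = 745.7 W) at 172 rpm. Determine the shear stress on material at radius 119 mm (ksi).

ω = 2π·172/60 = 18.01 rad/s, so T = P/ω = 336×745.7 / 18.01 = 13910 N·m.
J = π(d_o⁴ − d_i⁴)/32 = π(0.262⁴ − 0.189⁴)/32 = 3.373×10^-4 m⁴.
Shear stress varies linearly with radius: τ = T·r/J = 13910 × 0.119 / 3.373×10^-4 = 4.907×10^6 Pa.

0.712 ksi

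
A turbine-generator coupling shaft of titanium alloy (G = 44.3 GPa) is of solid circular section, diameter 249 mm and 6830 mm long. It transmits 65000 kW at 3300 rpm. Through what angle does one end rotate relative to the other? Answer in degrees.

ω = 2π·3300/60 = 345.6 rad/s, so T = P/ω = 65000×10³ / 345.6 = 188100 N·m.
J = πd⁴/32 = π(0.249)⁴/32 = 3.774×10^-4 m⁴.
θ = T·L/(G·J) = 188100 × 6.83 / (44.3×10⁹ × 3.774×10^-4) = 0.07684 rad.

4.40°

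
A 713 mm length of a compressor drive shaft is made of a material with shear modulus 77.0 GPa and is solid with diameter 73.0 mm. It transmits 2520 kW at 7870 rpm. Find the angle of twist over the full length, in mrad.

ω = 2π·7870/60 = 824.1 rad/s, so T = P/ω = 2520×10³ / 824.1 = 3058 N·m.
J = πd⁴/32 = π(0.0730)⁴/32 = 2.788×10^-6 m⁴.
θ = T·L/(G·J) = 3058 × 0.713 / (77.0×10⁹ × 2.788×10^-6) = 0.01016 rad.

10.2 mrad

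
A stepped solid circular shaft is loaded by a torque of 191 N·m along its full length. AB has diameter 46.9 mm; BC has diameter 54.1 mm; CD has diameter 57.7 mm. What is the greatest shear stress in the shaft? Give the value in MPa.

9.43 MPa

Under the same torque, τ_max = 16T/(πd³) is largest where d is smallest — segment AB (d = 46.9 mm).
τ_max = 16·191.0/(π·(0.0469)³) = 9.429×10^6 Pa.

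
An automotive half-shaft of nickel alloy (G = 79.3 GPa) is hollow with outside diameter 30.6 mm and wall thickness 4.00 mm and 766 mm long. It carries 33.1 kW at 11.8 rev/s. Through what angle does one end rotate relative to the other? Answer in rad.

ω = 2π·11.8 = 74.14 rad/s, so T = P/ω = 33.1×10³ / 74.14 = 446.4 N·m.
J = π(d_o⁴ − d_i⁴)/32 = π(0.0306⁴ − 0.0226⁴)/32 = 6.047×10^-8 m⁴.
θ = T·L/(G·J) = 446.4 × 0.766 / (79.3×10⁹ × 6.047×10^-8) = 0.07132 rad.

0.0713 rad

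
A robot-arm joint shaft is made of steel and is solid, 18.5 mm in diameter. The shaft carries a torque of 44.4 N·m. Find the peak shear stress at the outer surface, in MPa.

35.7 MPa

J = πd⁴/32 = π(0.0185)⁴/32 = 1.150×10^-8 m⁴.
τ_max = T·r/J = 44.40 × 0.00925 / 1.150×10^-8 = 3.571×10^7 Pa.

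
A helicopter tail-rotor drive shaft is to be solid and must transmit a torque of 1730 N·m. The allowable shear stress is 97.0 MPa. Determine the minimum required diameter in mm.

45.0 mm

For a solid shaft τ_max = 16T/(πd³), so d = (16T/(π τ_allow))^(1/3) = (16·1730/(π·9.70×10^7))^(1/3) = 0.04495 m.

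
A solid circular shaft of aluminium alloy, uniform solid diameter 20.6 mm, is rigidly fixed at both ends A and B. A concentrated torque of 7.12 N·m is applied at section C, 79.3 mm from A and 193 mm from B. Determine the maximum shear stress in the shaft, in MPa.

With uniform GJ and both ends fixed, compatibility θ_AC = θ_CB gives T_A·a = T_B·b, together with T_A + T_B = T₀.
T_A = T₀·b/(a+b) = 7.120·193/272.3 = 5.046 N·m; T_B = 2.074 N·m.
τ in each portion: τ_AC = 2.94×10^6 Pa, τ_CB = 1.21×10^6 Pa; maximum is in AC.
τ_max = T_AC·r/J = 5.046·0.0103/1.77×10^-8 = 2.940×10^6 Pa.

2.94 MPa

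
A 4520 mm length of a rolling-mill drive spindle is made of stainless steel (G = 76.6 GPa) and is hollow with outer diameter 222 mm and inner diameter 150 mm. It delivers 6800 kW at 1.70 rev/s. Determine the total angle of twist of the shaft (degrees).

11.4°

ω = 2π·1.70 = 10.68 rad/s, so T = P/ω = 6800×10³ / 10.68 = 636600 N·m.
J = π(d_o⁴ − d_i⁴)/32 = π(0.222⁴ − 0.150⁴)/32 = 1.888×10^-4 m⁴.
θ = T·L/(G·J) = 636600 × 4.52 / (76.6×10⁹ × 1.888×10^-4) = 0.1990 rad.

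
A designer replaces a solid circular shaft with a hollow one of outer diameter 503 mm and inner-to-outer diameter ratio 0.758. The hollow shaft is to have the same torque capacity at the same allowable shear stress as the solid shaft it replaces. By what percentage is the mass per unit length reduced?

Equal τ_max and T ⇒ the solid shaft needs d_s³ = d_o³(1−k⁴), so d_s = 503·(1−0.758⁴)^(1/3) = 440.1 mm.
Area ratio A_h/A_s = d_o²(1−k²)/d_s² = (1−k²)/(1−k⁴)^(2/3) = 0.5557.
Mass saving = 1 − 0.5557 = 44.4 %.

44.4 %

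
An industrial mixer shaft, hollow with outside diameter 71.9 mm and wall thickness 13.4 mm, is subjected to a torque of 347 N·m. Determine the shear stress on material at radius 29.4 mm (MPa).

J = π(d_o⁴ − d_i⁴)/32 = π(0.0719⁴ − 0.0451⁴)/32 = 2.218×10^-6 m⁴.
Shear stress varies linearly with radius: τ = T·r/J = 347.0 × 0.0294 / 2.218×10^-6 = 4.601×10^6 Pa.

4.60 MPa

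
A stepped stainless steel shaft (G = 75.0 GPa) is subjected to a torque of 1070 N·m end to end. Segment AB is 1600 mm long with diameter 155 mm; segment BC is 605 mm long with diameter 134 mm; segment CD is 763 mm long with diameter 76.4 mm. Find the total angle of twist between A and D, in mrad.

3.93 mrad

J_AB = π(0.155)⁴/32 = 5.67×10^-5 m⁴; J_BC = π(0.134)⁴/32 = 3.17×10^-5 m⁴; J_CD = π(0.0764)⁴/32 = 3.34×10^-6 m⁴.
θ = (T/G)·Σ L_i/J_i = (1070/75.0×10⁹)·(1.60/5.67×10^-5 + 0.605/3.17×10^-5 + 0.763/3.34×10^-6) = 3.930×10^-3 rad.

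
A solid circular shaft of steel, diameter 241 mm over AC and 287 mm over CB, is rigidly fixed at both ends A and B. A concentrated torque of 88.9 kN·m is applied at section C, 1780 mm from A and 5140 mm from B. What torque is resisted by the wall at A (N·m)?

52400 N·m

Compatibility: T_A·a/J_AC = T_B·b/J_CB with T_A + T_B = T₀.
J_AC = 3.31×10^-4 m⁴, J_CB = 6.66×10^-4 m⁴, so T_A = T₀·(J_AC/a)/((J_AC/a)+(J_CB/b)) = 52400 N·m, T_B = 36500 N·m.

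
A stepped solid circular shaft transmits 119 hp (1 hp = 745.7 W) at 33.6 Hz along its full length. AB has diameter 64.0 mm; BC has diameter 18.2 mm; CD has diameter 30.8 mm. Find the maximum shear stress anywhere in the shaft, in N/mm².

ω = 2π·33.6 = 211.1 rad/s, so T = P/ω = 119×745.7 / 211.1 = 420.3 N·m.
Under the same torque, τ_max = 16T/(πd³) is largest where d is smallest — segment BC (d = 18.2 mm).
τ_max = 16·420.3/(π·(0.0182)³) = 3.551×10^8 Pa.

355 N/mm²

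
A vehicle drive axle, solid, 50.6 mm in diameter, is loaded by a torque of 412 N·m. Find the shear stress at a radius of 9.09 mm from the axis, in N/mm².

J = πd⁴/32 = π(0.0506)⁴/32 = 6.436×10^-7 m⁴.
Shear stress varies linearly with radius: τ = T·r/J = 412.0 × 0.00909 / 6.436×10^-7 = 5.819×10^6 Pa.

5.82 N/mm²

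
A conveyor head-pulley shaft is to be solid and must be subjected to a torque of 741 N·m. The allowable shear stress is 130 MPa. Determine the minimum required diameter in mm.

For a solid shaft τ_max = 16T/(πd³), so d = (16T/(π τ_allow))^(1/3) = (16·741.0/(π·1.30×10^8))^(1/3) = 0.03073 m.

30.7 mm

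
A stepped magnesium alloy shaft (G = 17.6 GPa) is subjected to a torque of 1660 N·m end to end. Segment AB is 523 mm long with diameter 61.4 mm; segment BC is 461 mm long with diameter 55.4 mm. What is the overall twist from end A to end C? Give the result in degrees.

J_AB = π(0.0614)⁴/32 = 1.40×10^-6 m⁴; J_BC = π(0.0554)⁴/32 = 9.25×10^-7 m⁴.
θ = (T/G)·Σ L_i/J_i = (1660/17.6×10⁹)·(0.523/1.40×10^-6 + 0.461/9.25×10^-7) = 0.08237 rad.

4.72°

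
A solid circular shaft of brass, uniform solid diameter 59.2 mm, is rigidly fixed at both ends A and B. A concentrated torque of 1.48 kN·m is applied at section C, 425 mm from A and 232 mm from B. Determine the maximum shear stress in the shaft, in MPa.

With uniform GJ and both ends fixed, compatibility θ_AC = θ_CB gives T_A·a = T_B·b, together with T_A + T_B = T₀.
T_A = T₀·b/(a+b) = 1480·232/657.0 = 522.6 N·m; T_B = 957.4 N·m.
τ in each portion: τ_AC = 1.28×10^7 Pa, τ_CB = 2.35×10^7 Pa; maximum is in CB.
τ_max = T_CB·r/J = 957.4·0.0296/1.21×10^-6 = 2.350×10^7 Pa.

23.5 MPa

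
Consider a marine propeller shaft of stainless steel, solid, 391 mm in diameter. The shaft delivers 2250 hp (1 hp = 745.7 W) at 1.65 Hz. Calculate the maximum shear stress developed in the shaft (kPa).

ω = 2π·1.65 = 10.37 rad/s, so T = P/ω = 2250×745.7 / 10.37 = 161800 N·m.
J = πd⁴/32 = π(0.391)⁴/32 = 2.295×10^-3 m⁴.
τ_max = T·r/J = 161800 × 0.196 / 2.295×10^-3 = 1.379×10^7 Pa.

13800 kPa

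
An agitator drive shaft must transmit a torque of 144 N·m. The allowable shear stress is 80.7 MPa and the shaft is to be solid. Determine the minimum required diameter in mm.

20.9 mm

For a solid shaft τ_max = 16T/(πd³), so d = (16T/(π τ_allow))^(1/3) = (16·144.0/(π·8.07×10^7))^(1/3) = 0.02087 m.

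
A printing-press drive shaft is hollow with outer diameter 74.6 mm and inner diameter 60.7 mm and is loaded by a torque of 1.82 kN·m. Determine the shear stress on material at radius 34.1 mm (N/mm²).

36.3 N/mm²

J = π(d_o⁴ − d_i⁴)/32 = π(0.0746⁴ − 0.0607⁴)/32 = 1.708×10^-6 m⁴.
Shear stress varies linearly with radius: τ = T·r/J = 1820 × 0.0341 / 1.708×10^-6 = 3.634×10^7 Pa.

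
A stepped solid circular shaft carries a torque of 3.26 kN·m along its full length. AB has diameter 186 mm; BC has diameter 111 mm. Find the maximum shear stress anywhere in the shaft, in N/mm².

Under the same torque, τ_max = 16T/(πd³) is largest where d is smallest — segment BC (d = 111 mm).
τ_max = 16·3260/(π·(0.111)³) = 1.214×10^7 Pa.

12.1 N/mm²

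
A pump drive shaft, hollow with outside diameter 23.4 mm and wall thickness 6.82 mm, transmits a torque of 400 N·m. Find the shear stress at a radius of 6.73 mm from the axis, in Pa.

9.43e7 Pa

J = π(d_o⁴ − d_i⁴)/32 = π(0.0234⁴ − 0.00976⁴)/32 = 2.854×10^-8 m⁴.
Shear stress varies linearly with radius: τ = T·r/J = 400.0 × 0.00673 / 2.854×10^-8 = 9.431×10^7 Pa.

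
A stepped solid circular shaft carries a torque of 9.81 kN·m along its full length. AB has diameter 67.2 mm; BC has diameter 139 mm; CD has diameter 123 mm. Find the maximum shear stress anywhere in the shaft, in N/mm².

165 N/mm²

Under the same torque, τ_max = 16T/(πd³) is largest where d is smallest — segment AB (d = 67.2 mm).
τ_max = 16·9810/(π·(0.0672)³) = 1.646×10^8 Pa.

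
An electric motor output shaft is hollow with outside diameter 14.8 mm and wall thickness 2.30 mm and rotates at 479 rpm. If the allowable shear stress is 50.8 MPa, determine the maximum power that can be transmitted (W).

1260 W

J = π(d_o⁴ − d_i⁴)/32 = π(0.0148⁴ − 0.0102⁴)/32 = 3.648×10^-9 m⁴.
T_max = τ_allow·J/r = 5.08×10^7 × 3.648×10^-9 / 0.00740 = 25.04 N·m.
ω = 2π·479/60 = 50.16 rad/s, so P_max = T_max·ω = 1256 W.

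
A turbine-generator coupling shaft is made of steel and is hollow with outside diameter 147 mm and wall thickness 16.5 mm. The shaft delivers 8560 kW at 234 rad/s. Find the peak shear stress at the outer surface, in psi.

13300 psi

ω = 234 rad/s, so T = P/ω = 8560×10³ / 234.0 = 36580 N·m.
J = π(d_o⁴ − d_i⁴)/32 = π(0.147⁴ − 0.114⁴)/32 = 2.926×10^-5 m⁴.
τ_max = T·r/J = 36580 × 0.0735 / 2.926×10^-5 = 9.189×10^7 Pa.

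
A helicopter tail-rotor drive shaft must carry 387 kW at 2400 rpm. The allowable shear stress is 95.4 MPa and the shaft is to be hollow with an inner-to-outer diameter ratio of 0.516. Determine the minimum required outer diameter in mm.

44.6 mm

ω = 2π·2400/60 = 251.3 rad/s, so T = P/ω = 387×10³ / 251.3 = 1540 N·m.
For a hollow shaft with d_i/d_o = 0.516: τ_max = 16T/(π d_o³ (1−k⁴)), so d_o = [16T/(π τ_allow (1−k⁴))]^(1/3) = [16·1540/(π·9.54×10^7·0.9291)]^(1/3) = 0.04456 m.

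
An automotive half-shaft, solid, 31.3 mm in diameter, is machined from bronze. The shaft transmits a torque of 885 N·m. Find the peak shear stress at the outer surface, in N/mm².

J = πd⁴/32 = π(0.0313)⁴/32 = 9.423×10^-8 m⁴.
τ_max = T·r/J = 885.0 × 0.0157 / 9.423×10^-8 = 1.470×10^8 Pa.

147 N/mm²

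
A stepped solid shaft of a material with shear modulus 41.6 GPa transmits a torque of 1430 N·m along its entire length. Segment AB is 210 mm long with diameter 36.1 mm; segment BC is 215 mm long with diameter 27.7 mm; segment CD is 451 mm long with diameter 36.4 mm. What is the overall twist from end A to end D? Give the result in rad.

J_AB = π(0.0361)⁴/32 = 1.67×10^-7 m⁴; J_BC = π(0.0277)⁴/32 = 5.78×10^-8 m⁴; J_CD = π(0.0364)⁴/32 = 1.72×10^-7 m⁴.
θ = (T/G)·Σ L_i/J_i = (1430/41.6×10⁹)·(0.210/1.67×10^-7 + 0.215/5.78×10^-8 + 0.451/1.72×10^-7) = 0.2611 rad.

0.261 rad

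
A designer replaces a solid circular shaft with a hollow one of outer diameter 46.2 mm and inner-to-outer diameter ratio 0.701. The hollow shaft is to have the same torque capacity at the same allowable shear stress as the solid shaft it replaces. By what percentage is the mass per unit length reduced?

Equal τ_max and T ⇒ the solid shaft needs d_s³ = d_o³(1−k⁴), so d_s = 46.2·(1−0.701⁴)^(1/3) = 42.13 mm.
Area ratio A_h/A_s = d_o²(1−k²)/d_s² = (1−k²)/(1−k⁴)^(2/3) = 0.6115.
Mass saving = 1 − 0.6115 = 38.9 %.

38.9 %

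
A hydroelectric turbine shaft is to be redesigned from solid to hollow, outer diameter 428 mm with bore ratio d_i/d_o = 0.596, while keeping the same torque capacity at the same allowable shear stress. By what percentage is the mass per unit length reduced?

29.5 %

Equal τ_max and T ⇒ the solid shaft needs d_s³ = d_o³(1−k⁴), so d_s = 428·(1−0.596⁴)^(1/3) = 409.2 mm.
Area ratio A_h/A_s = d_o²(1−k²)/d_s² = (1−k²)/(1−k⁴)^(2/3) = 0.7054.
Mass saving = 1 − 0.7054 = 29.5 %.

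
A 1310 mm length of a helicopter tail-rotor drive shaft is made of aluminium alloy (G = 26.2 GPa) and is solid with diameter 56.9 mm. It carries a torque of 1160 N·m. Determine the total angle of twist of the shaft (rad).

0.0564 rad

J = πd⁴/32 = π(0.0569)⁴/32 = 1.029×10^-6 m⁴.
θ = T·L/(G·J) = 1160 × 1.31 / (26.2×10⁹ × 1.029×10^-6) = 0.05636 rad.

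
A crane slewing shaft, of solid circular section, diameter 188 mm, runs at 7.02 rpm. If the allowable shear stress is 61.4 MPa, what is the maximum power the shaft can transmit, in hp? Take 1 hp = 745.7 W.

79.0 hp

J = πd⁴/32 = π(0.188)⁴/32 = 1.226×10^-4 m⁴.
T_max = τ_allow·J/r = 6.14×10^7 × 1.226×10^-4 / 0.0940 = 80110 N·m.
ω = 2π·7.02/60 = 0.7351 rad/s, so P_max = T_max·ω = 5.889×10^4 W.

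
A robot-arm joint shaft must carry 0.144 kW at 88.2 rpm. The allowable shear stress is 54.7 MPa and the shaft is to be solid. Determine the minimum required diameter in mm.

ω = 2π·88.2/60 = 9.236 rad/s, so T = P/ω = 0.144×10³ / 9.236 = 15.59 N·m.
For a solid shaft τ_max = 16T/(πd³), so d = (16T/(π τ_allow))^(1/3) = (16·15.59/(π·5.47×10^7))^(1/3) = 0.01132 m.

11.3 mm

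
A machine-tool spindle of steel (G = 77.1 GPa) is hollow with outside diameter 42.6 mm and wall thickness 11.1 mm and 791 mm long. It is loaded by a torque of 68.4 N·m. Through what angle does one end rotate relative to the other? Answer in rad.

0.00229 rad

J = π(d_o⁴ − d_i⁴)/32 = π(0.0426⁴ − 0.0204⁴)/32 = 3.063×10^-7 m⁴.
θ = T·L/(G·J) = 68.40 × 0.791 / (77.1×10⁹ × 3.063×10^-7) = 2.291×10^-3 rad.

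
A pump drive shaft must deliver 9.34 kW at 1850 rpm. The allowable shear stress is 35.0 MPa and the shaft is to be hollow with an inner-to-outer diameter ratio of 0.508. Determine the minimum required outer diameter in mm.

ω = 2π·1850/60 = 193.7 rad/s, so T = P/ω = 9.34×10³ / 193.7 = 48.21 N·m.
For a hollow shaft with d_i/d_o = 0.508: τ_max = 16T/(π d_o³ (1−k⁴)), so d_o = [16T/(π τ_allow (1−k⁴))]^(1/3) = [16·48.21/(π·3.50×10^7·0.9334)]^(1/3) = 0.01959 m.

19.6 mm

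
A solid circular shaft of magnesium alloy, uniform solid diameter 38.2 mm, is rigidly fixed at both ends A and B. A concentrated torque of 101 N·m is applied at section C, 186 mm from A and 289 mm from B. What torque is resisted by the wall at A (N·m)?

61.5 N·m

With uniform GJ and both ends fixed, compatibility θ_AC = θ_CB gives T_A·a = T_B·b, together with T_A + T_B = T₀.
T_A = T₀·b/(a+b) = 101.0·289/475.0 = 61.45 N·m; T_B = 39.55 N·m.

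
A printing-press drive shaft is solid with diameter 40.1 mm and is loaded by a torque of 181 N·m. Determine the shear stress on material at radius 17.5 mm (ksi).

1.81 ksi

J = πd⁴/32 = π(0.0401)⁴/32 = 2.539×10^-7 m⁴.
Shear stress varies linearly with radius: τ = T·r/J = 181.0 × 0.0175 / 2.539×10^-7 = 1.248×10^7 Pa.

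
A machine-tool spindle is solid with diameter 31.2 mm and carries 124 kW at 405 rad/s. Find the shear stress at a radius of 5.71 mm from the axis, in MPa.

ω = 405 rad/s, so T = P/ω = 124×10³ / 405.0 = 306.2 N·m.
J = πd⁴/32 = π(0.0312)⁴/32 = 9.303×10^-8 m⁴.
Shear stress varies linearly with radius: τ = T·r/J = 306.2 × 0.00571 / 9.303×10^-8 = 1.879×10^7 Pa.

18.8 MPa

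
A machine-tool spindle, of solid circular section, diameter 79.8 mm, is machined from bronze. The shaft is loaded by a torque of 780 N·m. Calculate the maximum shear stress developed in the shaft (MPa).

J = πd⁴/32 = π(0.0798)⁴/32 = 3.981×10^-6 m⁴.
τ_max = T·r/J = 780.0 × 0.0399 / 3.981×10^-6 = 7.817×10^6 Pa.

7.82 MPa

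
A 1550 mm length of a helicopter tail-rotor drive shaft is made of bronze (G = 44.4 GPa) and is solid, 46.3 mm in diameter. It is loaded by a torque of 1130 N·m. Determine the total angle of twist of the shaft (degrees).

J = πd⁴/32 = π(0.0463)⁴/32 = 4.512×10^-7 m⁴.
θ = T·L/(G·J) = 1130 × 1.55 / (44.4×10⁹ × 4.512×10^-7) = 0.08744 rad.

5.01°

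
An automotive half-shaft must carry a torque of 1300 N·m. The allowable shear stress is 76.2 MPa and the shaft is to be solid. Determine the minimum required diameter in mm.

44.3 mm

For a solid shaft τ_max = 16T/(πd³), so d = (16T/(π τ_allow))^(1/3) = (16·1300/(π·7.62×10^7))^(1/3) = 0.04429 m.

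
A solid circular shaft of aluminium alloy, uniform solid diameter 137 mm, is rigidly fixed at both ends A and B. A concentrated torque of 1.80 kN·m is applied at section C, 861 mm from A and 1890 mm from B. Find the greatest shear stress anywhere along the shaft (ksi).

0.355 ksi

With uniform GJ and both ends fixed, compatibility θ_AC = θ_CB gives T_A·a = T_B·b, together with T_A + T_B = T₀.
T_A = T₀·b/(a+b) = 1800·1890/2751 = 1237 N·m; T_B = 563.4 N·m.
τ in each portion: τ_AC = 2.45×10^6 Pa, τ_CB = 1.12×10^6 Pa; maximum is in AC.
τ_max = T_AC·r/J = 1237·0.0685/3.46×10^-5 = 2.449×10^6 Pa.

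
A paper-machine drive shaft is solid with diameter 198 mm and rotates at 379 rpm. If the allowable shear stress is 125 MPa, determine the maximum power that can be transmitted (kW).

7560 kW

J = πd⁴/32 = π(0.198)⁴/32 = 1.509×10^-4 m⁴.
T_max = τ_allow·J/r = 1.25×10^8 × 1.509×10^-4 / 0.0990 = 190500 N·m.
ω = 2π·379/60 = 39.69 rad/s, so P_max = T_max·ω = 7.561×10^6 W.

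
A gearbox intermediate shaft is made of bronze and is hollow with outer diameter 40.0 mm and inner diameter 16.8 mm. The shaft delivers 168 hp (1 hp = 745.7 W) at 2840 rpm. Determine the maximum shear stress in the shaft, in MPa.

ω = 2π·2840/60 = 297.4 rad/s, so T = P/ω = 168×745.7 / 297.4 = 421.2 N·m.
J = π(d_o⁴ − d_i⁴)/32 = π(0.0400⁴ − 0.0168⁴)/32 = 2.435×10^-7 m⁴.
τ_max = T·r/J = 421.2 × 0.0200 / 2.435×10^-7 = 3.460×10^7 Pa.

34.6 MPa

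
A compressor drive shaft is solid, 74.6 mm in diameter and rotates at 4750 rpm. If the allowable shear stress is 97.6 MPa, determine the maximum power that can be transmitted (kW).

3960 kW

J = πd⁴/32 = π(0.0746)⁴/32 = 3.041×10^-6 m⁴.
T_max = τ_allow·J/r = 9.76×10^7 × 3.041×10^-6 / 0.0373 = 7956 N·m.
ω = 2π·4750/60 = 497.4 rad/s, so P_max = T_max·ω = 3.957×10^6 W.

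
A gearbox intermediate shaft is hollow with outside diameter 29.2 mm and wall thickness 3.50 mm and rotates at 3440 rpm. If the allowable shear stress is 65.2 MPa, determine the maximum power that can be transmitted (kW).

J = π(d_o⁴ − d_i⁴)/32 = π(0.0292⁴ − 0.0222⁴)/32 = 4.753×10^-8 m⁴.
T_max = τ_allow·J/r = 6.52×10^7 × 4.753×10^-8 / 0.0146 = 212.2 N·m.
ω = 2π·3440/60 = 360.2 rad/s, so P_max = T_max·ω = 7.646×10^4 W.

76.5 kW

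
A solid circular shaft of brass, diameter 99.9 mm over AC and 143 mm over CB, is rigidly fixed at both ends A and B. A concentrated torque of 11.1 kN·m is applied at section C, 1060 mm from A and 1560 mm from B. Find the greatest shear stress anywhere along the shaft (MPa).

Compatibility: T_A·a/J_AC = T_B·b/J_CB with T_A + T_B = T₀.
J_AC = 9.78×10^-6 m⁴, J_CB = 4.11×10^-5 m⁴, so T_A = T₀·(J_AC/a)/((J_AC/a)+(J_CB/b)) = 2881 N·m, T_B = 8219 N·m.
τ in each portion: τ_AC = 1.47×10^7 Pa, τ_CB = 1.43×10^7 Pa; maximum is in AC.
τ_max = T_AC·r/J = 2881·0.0500/9.78×10^-6 = 1.472×10^7 Pa.

14.7 MPa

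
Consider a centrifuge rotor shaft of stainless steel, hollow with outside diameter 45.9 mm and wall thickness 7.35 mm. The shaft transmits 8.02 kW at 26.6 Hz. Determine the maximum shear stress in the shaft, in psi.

ω = 2π·26.6 = 167.1 rad/s, so T = P/ω = 8.02×10³ / 167.1 = 47.99 N·m.
J = π(d_o⁴ − d_i⁴)/32 = π(0.0459⁴ − 0.0312⁴)/32 = 3.427×10^-7 m⁴.
τ_max = T·r/J = 47.99 × 0.0229 / 3.427×10^-7 = 3.213×10^6 Pa.

466 psi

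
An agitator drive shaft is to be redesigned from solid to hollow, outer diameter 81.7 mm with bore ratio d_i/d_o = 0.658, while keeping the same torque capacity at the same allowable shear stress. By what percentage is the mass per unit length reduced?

34.9 %

Equal τ_max and T ⇒ the solid shaft needs d_s³ = d_o³(1−k⁴), so d_s = 81.7·(1−0.658⁴)^(1/3) = 76.24 mm.
Area ratio A_h/A_s = d_o²(1−k²)/d_s² = (1−k²)/(1−k⁴)^(2/3) = 0.6512.
Mass saving = 1 − 0.6512 = 34.9 %.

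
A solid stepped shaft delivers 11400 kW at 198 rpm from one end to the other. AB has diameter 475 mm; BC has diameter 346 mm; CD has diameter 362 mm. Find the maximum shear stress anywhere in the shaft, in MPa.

ω = 2π·198/60 = 20.73 rad/s, so T = P/ω = 11400×10³ / 20.73 = 549800 N·m.
Under the same torque, τ_max = 16T/(πd³) is largest where d is smallest — segment BC (d = 346 mm).
τ_max = 16·549800/(π·(0.346)³) = 6.760×10^7 Pa.

67.6 MPa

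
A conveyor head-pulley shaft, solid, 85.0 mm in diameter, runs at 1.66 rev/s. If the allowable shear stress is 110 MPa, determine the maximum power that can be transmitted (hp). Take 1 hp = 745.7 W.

J = πd⁴/32 = π(0.0850)⁴/32 = 5.125×10^-6 m⁴.
T_max = τ_allow·J/r = 1.10×10^8 × 5.125×10^-6 / 0.0425 = 13260 N·m.
ω = 2π·1.66 = 10.43 rad/s, so P_max = T_max·ω = 1.383×10^5 W.

186 hp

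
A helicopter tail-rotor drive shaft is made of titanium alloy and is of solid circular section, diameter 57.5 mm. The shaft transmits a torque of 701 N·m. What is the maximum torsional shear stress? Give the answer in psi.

J = πd⁴/32 = π(0.0575)⁴/32 = 1.073×10^-6 m⁴.
τ_max = T·r/J = 701.0 × 0.0288 / 1.073×10^-6 = 1.878×10^7 Pa.

2720 psi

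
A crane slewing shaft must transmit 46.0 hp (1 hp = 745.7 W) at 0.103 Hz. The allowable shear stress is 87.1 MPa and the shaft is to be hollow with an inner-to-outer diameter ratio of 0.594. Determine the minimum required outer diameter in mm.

152 mm

ω = 2π·0.103 = 0.6472 rad/s, so T = P/ω = 46.0×745.7 / 0.6472 = 53000 N·m.
For a hollow shaft with d_i/d_o = 0.594: τ_max = 16T/(π d_o³ (1−k⁴)), so d_o = [16T/(π τ_allow (1−k⁴))]^(1/3) = [16·53000/(π·8.71×10^7·0.8755)]^(1/3) = 0.1524 m.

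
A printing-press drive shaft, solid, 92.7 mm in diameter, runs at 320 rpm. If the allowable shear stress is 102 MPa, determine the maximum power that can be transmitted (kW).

535 kW

J = πd⁴/32 = π(0.0927)⁴/32 = 7.250×10^-6 m⁴.
T_max = τ_allow·J/r = 1.02×10^8 × 7.250×10^-6 / 0.0464 = 15950 N·m.
ω = 2π·320/60 = 33.51 rad/s, so P_max = T_max·ω = 5.346×10^5 W.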